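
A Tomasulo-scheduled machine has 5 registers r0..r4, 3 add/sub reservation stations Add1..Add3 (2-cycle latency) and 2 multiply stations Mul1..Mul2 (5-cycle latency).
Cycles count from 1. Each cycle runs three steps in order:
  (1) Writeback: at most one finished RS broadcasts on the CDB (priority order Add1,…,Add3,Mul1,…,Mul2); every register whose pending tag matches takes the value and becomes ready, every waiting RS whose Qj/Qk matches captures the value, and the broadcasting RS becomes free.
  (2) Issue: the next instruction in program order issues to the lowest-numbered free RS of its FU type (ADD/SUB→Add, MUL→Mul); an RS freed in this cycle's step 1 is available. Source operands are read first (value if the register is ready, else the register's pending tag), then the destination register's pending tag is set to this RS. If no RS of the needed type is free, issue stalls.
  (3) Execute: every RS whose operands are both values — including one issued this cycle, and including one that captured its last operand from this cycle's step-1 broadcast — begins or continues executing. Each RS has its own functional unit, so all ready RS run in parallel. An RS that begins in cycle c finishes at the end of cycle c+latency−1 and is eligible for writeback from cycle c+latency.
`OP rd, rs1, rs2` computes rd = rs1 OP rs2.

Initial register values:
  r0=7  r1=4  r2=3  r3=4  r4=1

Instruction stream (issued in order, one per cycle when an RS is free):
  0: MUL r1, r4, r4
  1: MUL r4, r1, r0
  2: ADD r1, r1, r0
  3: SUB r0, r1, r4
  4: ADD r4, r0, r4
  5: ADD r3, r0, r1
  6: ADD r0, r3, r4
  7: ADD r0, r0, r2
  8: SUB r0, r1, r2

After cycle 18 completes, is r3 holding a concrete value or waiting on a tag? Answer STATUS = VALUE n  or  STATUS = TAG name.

c1: issue MUL r1<-Mul1 | r0:7,r1:Mul1,r2:3,r3:4,r4:1
c2: issue MUL r4<-Mul2 | r0:7,r1:Mul1,r2:3,r3:4,r4:Mul2
c3: issue ADD r1<-Add1 | r0:7,r1:Add1,r2:3,r3:4,r4:Mul2
c4: issue SUB r0<-Add2 | r0:Add2,r1:Add1,r2:3,r3:4,r4:Mul2
c5: issue ADD r4<-Add3 | r0:Add2,r1:Add1,r2:3,r3:4,r4:Add3
c6: CDB Mul1=1; stall | r0:Add2,r1:Add1,r2:3,r3:4,r4:Add3
c7: stall | r0:Add2,r1:Add1,r2:3,r3:4,r4:Add3
c8: CDB Add1=8; issue ADD r3<-Add1 | r0:Add2,r1:8,r2:3,r3:Add1,r4:Add3
c9: stall | r0:Add2,r1:8,r2:3,r3:Add1,r4:Add3
c10: stall | r0:Add2,r1:8,r2:3,r3:Add1,r4:Add3
c11: CDB Mul2=7; stall | r0:Add2,r1:8,r2:3,r3:Add1,r4:Add3
c12: stall | r0:Add2,r1:8,r2:3,r3:Add1,r4:Add3
c13: CDB Add2=1; issue ADD r0<-Add2 | r0:Add2,r1:8,r2:3,r3:Add1,r4:Add3
c14: stall | r0:Add2,r1:8,r2:3,r3:Add1,r4:Add3
c15: CDB Add1=9; issue ADD r0<-Add1 | r0:Add1,r1:8,r2:3,r3:9,r4:Add3
c16: CDB Add3=8; issue SUB r0<-Add3 | r0:Add3,r1:8,r2:3,r3:9,r4:8
c17: - | r0:Add3,r1:8,r2:3,r3:9,r4:8
c18: CDB Add2=17 | r0:Add3,r1:8,r2:3,r3:9,r4:8

STATUS = VALUE 9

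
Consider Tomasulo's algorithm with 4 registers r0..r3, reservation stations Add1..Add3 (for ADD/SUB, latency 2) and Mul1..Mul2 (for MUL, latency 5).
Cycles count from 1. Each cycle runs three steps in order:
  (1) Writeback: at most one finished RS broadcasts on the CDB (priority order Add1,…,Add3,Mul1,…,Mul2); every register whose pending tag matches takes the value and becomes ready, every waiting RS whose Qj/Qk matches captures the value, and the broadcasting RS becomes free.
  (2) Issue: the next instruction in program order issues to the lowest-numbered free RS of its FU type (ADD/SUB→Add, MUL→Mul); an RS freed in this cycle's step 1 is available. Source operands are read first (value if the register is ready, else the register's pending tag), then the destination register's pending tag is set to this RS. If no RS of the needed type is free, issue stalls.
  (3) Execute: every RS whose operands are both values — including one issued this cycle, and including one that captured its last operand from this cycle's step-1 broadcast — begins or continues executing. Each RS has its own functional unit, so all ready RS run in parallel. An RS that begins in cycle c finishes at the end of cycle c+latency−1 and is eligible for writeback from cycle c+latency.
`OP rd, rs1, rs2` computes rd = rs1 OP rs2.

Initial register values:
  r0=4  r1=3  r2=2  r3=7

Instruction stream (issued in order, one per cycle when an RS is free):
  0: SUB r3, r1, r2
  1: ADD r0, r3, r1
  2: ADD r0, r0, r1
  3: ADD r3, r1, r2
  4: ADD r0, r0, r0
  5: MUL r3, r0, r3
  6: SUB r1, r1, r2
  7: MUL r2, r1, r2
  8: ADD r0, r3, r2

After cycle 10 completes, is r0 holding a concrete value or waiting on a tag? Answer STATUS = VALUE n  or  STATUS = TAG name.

cycle 1: issue SUB r3<-Add1 // r0:4,r1:3,r2:2,r3:Add1
cycle 2: issue ADD r0<-Add2 // r0:Add2,r1:3,r2:2,r3:Add1
cycle 3: CDB Add1=1; issue ADD r0<-Add1 // r0:Add1,r1:3,r2:2,r3:1
cycle 4: issue ADD r3<-Add3 // r0:Add1,r1:3,r2:2,r3:Add3
cycle 5: CDB Add2=4; issue ADD r0<-Add2 // r0:Add2,r1:3,r2:2,r3:Add3
cycle 6: CDB Add3=5; issue MUL r3<-Mul1 // r0:Add2,r1:3,r2:2,r3:Mul1
cycle 7: CDB Add1=7; issue SUB r1<-Add1 // r0:Add2,r1:Add1,r2:2,r3:Mul1
cycle 8: issue MUL r2<-Mul2 // r0:Add2,r1:Add1,r2:Mul2,r3:Mul1
cycle 9: CDB Add1=1; issue ADD r0<-Add1 // r0:Add1,r1:1,r2:Mul2,r3:Mul1
cycle 10: CDB Add2=14 // r0:Add1,r1:1,r2:Mul2,r3:Mul1

STATUS = TAG Add1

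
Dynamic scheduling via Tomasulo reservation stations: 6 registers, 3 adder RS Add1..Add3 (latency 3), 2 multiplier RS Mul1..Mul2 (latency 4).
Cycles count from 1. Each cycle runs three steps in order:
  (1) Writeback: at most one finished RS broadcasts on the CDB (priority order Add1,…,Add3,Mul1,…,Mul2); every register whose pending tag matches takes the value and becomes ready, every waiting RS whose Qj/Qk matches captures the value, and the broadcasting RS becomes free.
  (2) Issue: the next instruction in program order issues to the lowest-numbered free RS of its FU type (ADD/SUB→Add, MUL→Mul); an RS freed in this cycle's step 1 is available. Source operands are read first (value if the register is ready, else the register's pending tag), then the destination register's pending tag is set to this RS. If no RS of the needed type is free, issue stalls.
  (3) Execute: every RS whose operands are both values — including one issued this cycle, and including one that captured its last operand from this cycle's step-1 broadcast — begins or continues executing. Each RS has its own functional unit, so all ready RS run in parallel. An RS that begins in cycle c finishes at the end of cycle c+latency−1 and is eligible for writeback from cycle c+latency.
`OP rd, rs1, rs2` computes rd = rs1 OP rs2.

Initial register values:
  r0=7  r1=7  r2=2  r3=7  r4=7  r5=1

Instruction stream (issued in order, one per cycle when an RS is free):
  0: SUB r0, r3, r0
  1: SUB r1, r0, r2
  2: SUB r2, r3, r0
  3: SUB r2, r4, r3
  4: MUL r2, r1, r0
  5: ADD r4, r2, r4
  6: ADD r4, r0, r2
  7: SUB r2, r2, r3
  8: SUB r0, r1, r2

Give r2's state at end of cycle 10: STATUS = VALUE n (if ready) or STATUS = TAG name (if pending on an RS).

STATUS = TAG Add3

cycle 1: issue SUB r0<-Add1 // r0:Add1,r1:7,r2:2,r3:7,r4:7,r5:1
cycle 2: issue SUB r1<-Add2 // r0:Add1,r1:Add2,r2:2,r3:7,r4:7,r5:1
cycle 3: issue SUB r2<-Add3 // r0:Add1,r1:Add2,r2:Add3,r3:7,r4:7,r5:1
cycle 4: CDB Add1=0; issue SUB r2<-Add1 // r0:0,r1:Add2,r2:Add1,r3:7,r4:7,r5:1
cycle 5: issue MUL r2<-Mul1 // r0:0,r1:Add2,r2:Mul1,r3:7,r4:7,r5:1
cycle 6: stall // r0:0,r1:Add2,r2:Mul1,r3:7,r4:7,r5:1
cycle 7: CDB Add1=0; issue ADD r4<-Add1 // r0:0,r1:Add2,r2:Mul1,r3:7,r4:Add1,r5:1
cycle 8: CDB Add2=-2; issue ADD r4<-Add2 // r0:0,r1:-2,r2:Mul1,r3:7,r4:Add2,r5:1
cycle 9: CDB Add3=7; issue SUB r2<-Add3 // r0:0,r1:-2,r2:Add3,r3:7,r4:Add2,r5:1
cycle 10: stall // r0:0,r1:-2,r2:Add3,r3:7,r4:Add2,r5:1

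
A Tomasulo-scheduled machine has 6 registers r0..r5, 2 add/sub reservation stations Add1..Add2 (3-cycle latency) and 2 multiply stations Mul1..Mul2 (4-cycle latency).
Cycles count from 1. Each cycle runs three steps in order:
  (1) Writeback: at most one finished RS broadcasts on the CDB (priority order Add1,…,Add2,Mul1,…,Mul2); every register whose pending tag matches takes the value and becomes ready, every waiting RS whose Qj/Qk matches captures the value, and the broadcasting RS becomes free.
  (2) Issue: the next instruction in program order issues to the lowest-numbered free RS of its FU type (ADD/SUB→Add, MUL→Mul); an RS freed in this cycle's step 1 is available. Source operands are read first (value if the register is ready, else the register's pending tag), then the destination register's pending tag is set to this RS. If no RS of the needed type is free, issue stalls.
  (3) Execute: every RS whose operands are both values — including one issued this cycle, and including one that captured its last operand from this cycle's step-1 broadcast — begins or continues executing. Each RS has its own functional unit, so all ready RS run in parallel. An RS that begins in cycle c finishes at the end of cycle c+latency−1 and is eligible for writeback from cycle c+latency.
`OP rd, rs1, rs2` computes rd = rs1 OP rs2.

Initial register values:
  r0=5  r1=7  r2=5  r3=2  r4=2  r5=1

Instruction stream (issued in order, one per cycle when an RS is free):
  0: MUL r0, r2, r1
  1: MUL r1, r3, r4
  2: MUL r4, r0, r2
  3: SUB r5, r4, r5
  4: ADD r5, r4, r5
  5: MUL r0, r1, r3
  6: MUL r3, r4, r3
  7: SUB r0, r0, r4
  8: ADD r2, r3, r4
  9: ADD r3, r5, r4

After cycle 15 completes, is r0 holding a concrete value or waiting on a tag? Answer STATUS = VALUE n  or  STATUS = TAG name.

cycle 1: issue MUL r0<-Mul1 // r0:Mul1,r1:7,r2:5,r3:2,r4:2,r5:1
cycle 2: issue MUL r1<-Mul2 // r0:Mul1,r1:Mul2,r2:5,r3:2,r4:2,r5:1
cycle 3: stall // r0:Mul1,r1:Mul2,r2:5,r3:2,r4:2,r5:1
cycle 4: stall // r0:Mul1,r1:Mul2,r2:5,r3:2,r4:2,r5:1
cycle 5: CDB Mul1=35; issue MUL r4<-Mul1 // r0:35,r1:Mul2,r2:5,r3:2,r4:Mul1,r5:1
cycle 6: CDB Mul2=4; issue SUB r5<-Add1 // r0:35,r1:4,r2:5,r3:2,r4:Mul1,r5:Add1
cycle 7: issue ADD r5<-Add2 // r0:35,r1:4,r2:5,r3:2,r4:Mul1,r5:Add2
cycle 8: issue MUL r0<-Mul2 // r0:Mul2,r1:4,r2:5,r3:2,r4:Mul1,r5:Add2
cycle 9: CDB Mul1=175; issue MUL r3<-Mul1 // r0:Mul2,r1:4,r2:5,r3:Mul1,r4:175,r5:Add2
cycle 10: stall // r0:Mul2,r1:4,r2:5,r3:Mul1,r4:175,r5:Add2
cycle 11: stall // r0:Mul2,r1:4,r2:5,r3:Mul1,r4:175,r5:Add2
cycle 12: CDB Add1=174; issue SUB r0<-Add1 // r0:Add1,r1:4,r2:5,r3:Mul1,r4:175,r5:Add2
cycle 13: CDB Mul1=350; stall // r0:Add1,r1:4,r2:5,r3:350,r4:175,r5:Add2
cycle 14: CDB Mul2=8; stall // r0:Add1,r1:4,r2:5,r3:350,r4:175,r5:Add2
cycle 15: CDB Add2=349; issue ADD r2<-Add2 // r0:Add1,r1:4,r2:Add2,r3:350,r4:175,r5:349

STATUS = TAG Add1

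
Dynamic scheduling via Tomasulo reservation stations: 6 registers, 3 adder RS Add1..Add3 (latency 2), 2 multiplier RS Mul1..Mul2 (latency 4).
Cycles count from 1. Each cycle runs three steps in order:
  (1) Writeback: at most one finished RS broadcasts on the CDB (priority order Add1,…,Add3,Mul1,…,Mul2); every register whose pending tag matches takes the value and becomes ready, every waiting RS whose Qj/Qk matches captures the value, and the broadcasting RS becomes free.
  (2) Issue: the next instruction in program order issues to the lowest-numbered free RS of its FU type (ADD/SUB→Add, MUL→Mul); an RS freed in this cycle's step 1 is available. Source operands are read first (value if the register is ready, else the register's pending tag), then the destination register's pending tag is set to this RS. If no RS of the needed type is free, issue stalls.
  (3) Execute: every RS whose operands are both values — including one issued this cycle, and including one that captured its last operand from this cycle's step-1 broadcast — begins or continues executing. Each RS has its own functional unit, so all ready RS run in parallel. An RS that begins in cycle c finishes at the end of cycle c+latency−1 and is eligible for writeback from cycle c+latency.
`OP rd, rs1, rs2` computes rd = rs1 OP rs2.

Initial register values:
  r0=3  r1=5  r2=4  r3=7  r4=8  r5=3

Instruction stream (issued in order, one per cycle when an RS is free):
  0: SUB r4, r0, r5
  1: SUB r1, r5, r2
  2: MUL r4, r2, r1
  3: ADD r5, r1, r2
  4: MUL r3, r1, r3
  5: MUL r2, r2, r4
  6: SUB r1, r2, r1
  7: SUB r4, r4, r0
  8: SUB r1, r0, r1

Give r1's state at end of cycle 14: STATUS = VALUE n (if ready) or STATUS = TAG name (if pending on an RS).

c1: issue SUB r4<-Add1 | r0:3,r1:5,r2:4,r3:7,r4:Add1,r5:3
c2: issue SUB r1<-Add2 | r0:3,r1:Add2,r2:4,r3:7,r4:Add1,r5:3
c3: CDB Add1=0; issue MUL r4<-Mul1 | r0:3,r1:Add2,r2:4,r3:7,r4:Mul1,r5:3
c4: CDB Add2=-1; issue ADD r5<-Add1 | r0:3,r1:-1,r2:4,r3:7,r4:Mul1,r5:Add1
c5: issue MUL r3<-Mul2 | r0:3,r1:-1,r2:4,r3:Mul2,r4:Mul1,r5:Add1
c6: CDB Add1=3; stall | r0:3,r1:-1,r2:4,r3:Mul2,r4:Mul1,r5:3
c7: stall | r0:3,r1:-1,r2:4,r3:Mul2,r4:Mul1,r5:3
c8: CDB Mul1=-4; issue MUL r2<-Mul1 | r0:3,r1:-1,r2:Mul1,r3:Mul2,r4:-4,r5:3
c9: CDB Mul2=-7; issue SUB r1<-Add1 | r0:3,r1:Add1,r2:Mul1,r3:-7,r4:-4,r5:3
c10: issue SUB r4<-Add2 | r0:3,r1:Add1,r2:Mul1,r3:-7,r4:Add2,r5:3
c11: issue SUB r1<-Add3 | r0:3,r1:Add3,r2:Mul1,r3:-7,r4:Add2,r5:3
c12: CDB Add2=-7 | r0:3,r1:Add3,r2:Mul1,r3:-7,r4:-7,r5:3
c13: CDB Mul1=-16 | r0:3,r1:Add3,r2:-16,r3:-7,r4:-7,r5:3
c14: - | r0:3,r1:Add3,r2:-16,r3:-7,r4:-7,r5:3

STATUS = TAG Add3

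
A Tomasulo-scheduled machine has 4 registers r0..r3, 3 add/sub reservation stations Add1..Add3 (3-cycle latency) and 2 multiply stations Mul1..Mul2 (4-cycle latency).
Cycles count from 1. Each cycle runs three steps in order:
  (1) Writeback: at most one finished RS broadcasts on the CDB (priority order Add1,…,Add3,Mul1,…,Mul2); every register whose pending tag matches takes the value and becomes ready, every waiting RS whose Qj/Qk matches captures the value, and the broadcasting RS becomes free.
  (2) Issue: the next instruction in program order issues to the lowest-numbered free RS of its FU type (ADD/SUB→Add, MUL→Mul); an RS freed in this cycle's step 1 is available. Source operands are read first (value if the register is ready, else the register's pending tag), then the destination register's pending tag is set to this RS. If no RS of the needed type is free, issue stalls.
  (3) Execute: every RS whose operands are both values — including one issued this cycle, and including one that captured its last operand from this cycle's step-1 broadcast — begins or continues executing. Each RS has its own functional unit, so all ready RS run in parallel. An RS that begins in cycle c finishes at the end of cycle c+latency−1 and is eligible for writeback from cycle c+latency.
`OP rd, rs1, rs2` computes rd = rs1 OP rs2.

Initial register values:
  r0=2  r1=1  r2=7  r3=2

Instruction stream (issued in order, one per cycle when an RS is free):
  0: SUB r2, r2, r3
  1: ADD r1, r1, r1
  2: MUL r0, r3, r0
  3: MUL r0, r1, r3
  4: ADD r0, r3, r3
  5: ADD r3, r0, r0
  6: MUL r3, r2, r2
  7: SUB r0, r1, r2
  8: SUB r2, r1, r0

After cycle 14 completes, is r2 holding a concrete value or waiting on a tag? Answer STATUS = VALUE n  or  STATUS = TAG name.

c1: issue SUB r2<-Add1 | r0:2,r1:1,r2:Add1,r3:2
c2: issue ADD r1<-Add2 | r0:2,r1:Add2,r2:Add1,r3:2
c3: issue MUL r0<-Mul1 | r0:Mul1,r1:Add2,r2:Add1,r3:2
c4: CDB Add1=5; issue MUL r0<-Mul2 | r0:Mul2,r1:Add2,r2:5,r3:2
c5: CDB Add2=2; issue ADD r0<-Add1 | r0:Add1,r1:2,r2:5,r3:2
c6: issue ADD r3<-Add2 | r0:Add1,r1:2,r2:5,r3:Add2
c7: CDB Mul1=4; issue MUL r3<-Mul1 | r0:Add1,r1:2,r2:5,r3:Mul1
c8: CDB Add1=4; issue SUB r0<-Add1 | r0:Add1,r1:2,r2:5,r3:Mul1
c9: CDB Mul2=4; issue SUB r2<-Add3 | r0:Add1,r1:2,r2:Add3,r3:Mul1
c10: - | r0:Add1,r1:2,r2:Add3,r3:Mul1
c11: CDB Add1=-3 | r0:-3,r1:2,r2:Add3,r3:Mul1
c12: CDB Add2=8 | r0:-3,r1:2,r2:Add3,r3:Mul1
c13: CDB Mul1=25 | r0:-3,r1:2,r2:Add3,r3:25
c14: CDB Add3=5 | r0:-3,r1:2,r2:5,r3:25

STATUS = VALUE 5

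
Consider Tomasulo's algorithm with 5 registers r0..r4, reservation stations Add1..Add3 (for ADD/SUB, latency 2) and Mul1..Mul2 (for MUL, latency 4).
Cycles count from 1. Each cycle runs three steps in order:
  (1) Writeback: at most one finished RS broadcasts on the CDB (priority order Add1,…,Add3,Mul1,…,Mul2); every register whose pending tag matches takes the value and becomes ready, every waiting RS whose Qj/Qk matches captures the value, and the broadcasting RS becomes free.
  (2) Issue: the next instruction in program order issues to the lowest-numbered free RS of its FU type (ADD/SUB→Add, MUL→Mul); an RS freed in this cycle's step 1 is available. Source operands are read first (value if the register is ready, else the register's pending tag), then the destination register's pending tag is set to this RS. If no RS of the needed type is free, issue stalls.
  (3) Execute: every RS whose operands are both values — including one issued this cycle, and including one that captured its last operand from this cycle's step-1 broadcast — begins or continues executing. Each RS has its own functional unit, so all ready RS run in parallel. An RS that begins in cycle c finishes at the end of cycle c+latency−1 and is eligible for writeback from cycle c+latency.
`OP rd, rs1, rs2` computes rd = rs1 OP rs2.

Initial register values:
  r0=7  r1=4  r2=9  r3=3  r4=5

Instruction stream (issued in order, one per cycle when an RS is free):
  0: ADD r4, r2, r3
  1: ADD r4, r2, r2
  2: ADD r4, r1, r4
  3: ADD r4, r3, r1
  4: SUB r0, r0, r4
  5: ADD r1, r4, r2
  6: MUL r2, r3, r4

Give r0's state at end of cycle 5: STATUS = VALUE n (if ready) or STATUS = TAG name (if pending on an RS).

STATUS = TAG Add3

cycle 1: issue ADD r4<-Add1 // r0:7,r1:4,r2:9,r3:3,r4:Add1
cycle 2: issue ADD r4<-Add2 // r0:7,r1:4,r2:9,r3:3,r4:Add2
cycle 3: CDB Add1=12; issue ADD r4<-Add1 // r0:7,r1:4,r2:9,r3:3,r4:Add1
cycle 4: CDB Add2=18; issue ADD r4<-Add2 // r0:7,r1:4,r2:9,r3:3,r4:Add2
cycle 5: issue SUB r0<-Add3 // r0:Add3,r1:4,r2:9,r3:3,r4:Add2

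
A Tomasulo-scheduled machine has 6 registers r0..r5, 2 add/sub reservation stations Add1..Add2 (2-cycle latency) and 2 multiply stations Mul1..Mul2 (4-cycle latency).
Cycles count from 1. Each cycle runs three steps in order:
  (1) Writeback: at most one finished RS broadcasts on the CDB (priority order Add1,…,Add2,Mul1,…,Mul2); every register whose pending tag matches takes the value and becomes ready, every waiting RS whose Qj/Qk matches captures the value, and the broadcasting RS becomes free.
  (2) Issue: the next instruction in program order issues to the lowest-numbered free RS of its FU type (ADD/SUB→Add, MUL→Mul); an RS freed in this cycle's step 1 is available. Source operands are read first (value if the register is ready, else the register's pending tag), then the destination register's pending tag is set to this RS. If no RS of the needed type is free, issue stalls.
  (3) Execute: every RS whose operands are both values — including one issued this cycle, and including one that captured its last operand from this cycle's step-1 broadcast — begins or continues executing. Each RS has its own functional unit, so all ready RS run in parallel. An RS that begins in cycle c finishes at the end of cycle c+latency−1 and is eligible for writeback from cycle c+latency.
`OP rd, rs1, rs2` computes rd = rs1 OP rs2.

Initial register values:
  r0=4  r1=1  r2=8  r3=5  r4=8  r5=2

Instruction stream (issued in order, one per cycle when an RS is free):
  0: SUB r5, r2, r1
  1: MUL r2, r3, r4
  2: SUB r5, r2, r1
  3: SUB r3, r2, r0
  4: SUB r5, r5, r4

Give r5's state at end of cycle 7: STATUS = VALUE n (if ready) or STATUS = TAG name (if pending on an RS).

cycle 1: issue SUB r5<-Add1 // r0:4,r1:1,r2:8,r3:5,r4:8,r5:Add1
cycle 2: issue MUL r2<-Mul1 // r0:4,r1:1,r2:Mul1,r3:5,r4:8,r5:Add1
cycle 3: CDB Add1=7; issue SUB r5<-Add1 // r0:4,r1:1,r2:Mul1,r3:5,r4:8,r5:Add1
cycle 4: issue SUB r3<-Add2 // r0:4,r1:1,r2:Mul1,r3:Add2,r4:8,r5:Add1
cycle 5: stall // r0:4,r1:1,r2:Mul1,r3:Add2,r4:8,r5:Add1
cycle 6: CDB Mul1=40; stall // r0:4,r1:1,r2:40,r3:Add2,r4:8,r5:Add1
cycle 7: stall // r0:4,r1:1,r2:40,r3:Add2,r4:8,r5:Add1

STATUS = TAG Add1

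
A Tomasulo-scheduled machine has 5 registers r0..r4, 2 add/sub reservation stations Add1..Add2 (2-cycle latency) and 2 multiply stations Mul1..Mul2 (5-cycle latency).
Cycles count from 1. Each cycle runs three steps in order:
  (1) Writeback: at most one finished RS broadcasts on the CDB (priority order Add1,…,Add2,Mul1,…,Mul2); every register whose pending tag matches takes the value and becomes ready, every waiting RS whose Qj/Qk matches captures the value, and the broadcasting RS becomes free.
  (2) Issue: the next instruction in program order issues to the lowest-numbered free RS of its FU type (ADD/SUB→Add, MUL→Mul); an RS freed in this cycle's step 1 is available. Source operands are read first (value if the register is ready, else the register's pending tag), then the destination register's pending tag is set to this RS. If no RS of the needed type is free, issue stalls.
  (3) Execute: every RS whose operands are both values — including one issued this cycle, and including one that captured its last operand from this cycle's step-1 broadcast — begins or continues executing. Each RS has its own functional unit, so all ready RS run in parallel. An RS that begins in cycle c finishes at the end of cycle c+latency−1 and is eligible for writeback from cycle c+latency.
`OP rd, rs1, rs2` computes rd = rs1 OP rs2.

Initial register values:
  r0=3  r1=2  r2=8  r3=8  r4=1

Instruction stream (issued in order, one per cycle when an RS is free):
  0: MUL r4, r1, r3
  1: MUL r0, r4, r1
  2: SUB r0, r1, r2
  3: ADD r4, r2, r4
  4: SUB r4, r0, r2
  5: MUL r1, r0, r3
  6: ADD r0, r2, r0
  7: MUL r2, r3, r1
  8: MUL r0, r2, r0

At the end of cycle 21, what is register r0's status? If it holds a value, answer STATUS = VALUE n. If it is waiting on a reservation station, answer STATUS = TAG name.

c1: issue MUL r4<-Mul1 | r0:3,r1:2,r2:8,r3:8,r4:Mul1
c2: issue MUL r0<-Mul2 | r0:Mul2,r1:2,r2:8,r3:8,r4:Mul1
c3: issue SUB r0<-Add1 | r0:Add1,r1:2,r2:8,r3:8,r4:Mul1
c4: issue ADD r4<-Add2 | r0:Add1,r1:2,r2:8,r3:8,r4:Add2
c5: CDB Add1=-6; issue SUB r4<-Add1 | r0:-6,r1:2,r2:8,r3:8,r4:Add1
c6: CDB Mul1=16; issue MUL r1<-Mul1 | r0:-6,r1:Mul1,r2:8,r3:8,r4:Add1
c7: CDB Add1=-14; issue ADD r0<-Add1 | r0:Add1,r1:Mul1,r2:8,r3:8,r4:-14
c8: CDB Add2=24; stall | r0:Add1,r1:Mul1,r2:8,r3:8,r4:-14
c9: CDB Add1=2; stall | r0:2,r1:Mul1,r2:8,r3:8,r4:-14
c10: stall | r0:2,r1:Mul1,r2:8,r3:8,r4:-14
c11: CDB Mul1=-48; issue MUL r2<-Mul1 | r0:2,r1:-48,r2:Mul1,r3:8,r4:-14
c12: CDB Mul2=32; issue MUL r0<-Mul2 | r0:Mul2,r1:-48,r2:Mul1,r3:8,r4:-14
c13: - | r0:Mul2,r1:-48,r2:Mul1,r3:8,r4:-14
c14: - | r0:Mul2,r1:-48,r2:Mul1,r3:8,r4:-14
c15: - | r0:Mul2,r1:-48,r2:Mul1,r3:8,r4:-14
c16: CDB Mul1=-384 | r0:Mul2,r1:-48,r2:-384,r3:8,r4:-14
c17: - | r0:Mul2,r1:-48,r2:-384,r3:8,r4:-14
c18: - | r0:Mul2,r1:-48,r2:-384,r3:8,r4:-14
c19: - | r0:Mul2,r1:-48,r2:-384,r3:8,r4:-14
c20: - | r0:Mul2,r1:-48,r2:-384,r3:8,r4:-14
c21: CDB Mul2=-768 | r0:-768,r1:-48,r2:-384,r3:8,r4:-14

STATUS = VALUE -768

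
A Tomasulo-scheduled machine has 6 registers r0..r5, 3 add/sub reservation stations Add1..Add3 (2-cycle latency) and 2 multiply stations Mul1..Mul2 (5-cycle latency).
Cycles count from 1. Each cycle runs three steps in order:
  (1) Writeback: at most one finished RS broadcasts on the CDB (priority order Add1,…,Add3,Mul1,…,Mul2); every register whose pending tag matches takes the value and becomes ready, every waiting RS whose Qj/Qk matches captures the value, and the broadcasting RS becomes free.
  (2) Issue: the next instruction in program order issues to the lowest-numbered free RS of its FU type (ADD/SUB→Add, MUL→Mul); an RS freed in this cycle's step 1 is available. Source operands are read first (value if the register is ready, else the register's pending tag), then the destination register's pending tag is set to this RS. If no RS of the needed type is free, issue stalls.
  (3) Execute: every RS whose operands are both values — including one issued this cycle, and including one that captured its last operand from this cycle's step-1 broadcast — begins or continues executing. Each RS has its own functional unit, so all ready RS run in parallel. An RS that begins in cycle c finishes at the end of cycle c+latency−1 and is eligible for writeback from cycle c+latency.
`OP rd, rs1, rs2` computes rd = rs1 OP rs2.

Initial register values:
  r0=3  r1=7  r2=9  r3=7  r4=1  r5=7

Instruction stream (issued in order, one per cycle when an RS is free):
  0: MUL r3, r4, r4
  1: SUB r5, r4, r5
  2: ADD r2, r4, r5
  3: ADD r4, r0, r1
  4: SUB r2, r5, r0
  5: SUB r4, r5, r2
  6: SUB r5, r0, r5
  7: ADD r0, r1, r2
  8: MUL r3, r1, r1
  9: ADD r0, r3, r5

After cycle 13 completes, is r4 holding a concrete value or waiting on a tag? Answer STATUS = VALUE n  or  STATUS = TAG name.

c1: issue MUL r3<-Mul1 | r0:3,r1:7,r2:9,r3:Mul1,r4:1,r5:7
c2: issue SUB r5<-Add1 | r0:3,r1:7,r2:9,r3:Mul1,r4:1,r5:Add1
c3: issue ADD r2<-Add2 | r0:3,r1:7,r2:Add2,r3:Mul1,r4:1,r5:Add1
c4: CDB Add1=-6; issue ADD r4<-Add1 | r0:3,r1:7,r2:Add2,r3:Mul1,r4:Add1,r5:-6
c5: issue SUB r2<-Add3 | r0:3,r1:7,r2:Add3,r3:Mul1,r4:Add1,r5:-6
c6: CDB Add1=10; issue SUB r4<-Add1 | r0:3,r1:7,r2:Add3,r3:Mul1,r4:Add1,r5:-6
c7: CDB Add2=-5; issue SUB r5<-Add2 | r0:3,r1:7,r2:Add3,r3:Mul1,r4:Add1,r5:Add2
c8: CDB Add3=-9; issue ADD r0<-Add3 | r0:Add3,r1:7,r2:-9,r3:Mul1,r4:Add1,r5:Add2
c9: CDB Add2=9; issue MUL r3<-Mul2 | r0:Add3,r1:7,r2:-9,r3:Mul2,r4:Add1,r5:9
c10: CDB Add1=3; issue ADD r0<-Add1 | r0:Add1,r1:7,r2:-9,r3:Mul2,r4:3,r5:9
c11: CDB Add3=-2 | r0:Add1,r1:7,r2:-9,r3:Mul2,r4:3,r5:9
c12: CDB Mul1=1 | r0:Add1,r1:7,r2:-9,r3:Mul2,r4:3,r5:9
c13: - | r0:Add1,r1:7,r2:-9,r3:Mul2,r4:3,r5:9

STATUS = VALUE 3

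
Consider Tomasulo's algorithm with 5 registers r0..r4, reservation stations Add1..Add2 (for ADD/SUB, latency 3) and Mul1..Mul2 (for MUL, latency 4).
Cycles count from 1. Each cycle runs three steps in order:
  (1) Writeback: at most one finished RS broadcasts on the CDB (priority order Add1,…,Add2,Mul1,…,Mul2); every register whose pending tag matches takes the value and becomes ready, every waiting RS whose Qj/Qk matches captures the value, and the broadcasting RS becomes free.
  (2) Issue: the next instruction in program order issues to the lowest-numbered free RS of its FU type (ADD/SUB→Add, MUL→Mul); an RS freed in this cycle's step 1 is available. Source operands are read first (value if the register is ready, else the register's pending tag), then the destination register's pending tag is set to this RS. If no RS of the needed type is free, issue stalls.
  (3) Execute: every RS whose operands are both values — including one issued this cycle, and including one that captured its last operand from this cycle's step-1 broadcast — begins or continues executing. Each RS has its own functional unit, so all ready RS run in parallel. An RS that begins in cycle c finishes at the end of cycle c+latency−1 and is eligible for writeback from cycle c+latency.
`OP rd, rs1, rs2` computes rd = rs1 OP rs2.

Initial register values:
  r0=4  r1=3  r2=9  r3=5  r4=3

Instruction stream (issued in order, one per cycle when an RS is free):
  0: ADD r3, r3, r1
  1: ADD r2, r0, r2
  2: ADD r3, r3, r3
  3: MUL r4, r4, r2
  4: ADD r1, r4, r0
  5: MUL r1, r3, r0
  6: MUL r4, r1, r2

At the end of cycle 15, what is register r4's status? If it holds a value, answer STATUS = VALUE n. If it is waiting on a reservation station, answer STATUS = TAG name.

c1: issue ADD r3<-Add1 | r0:4,r1:3,r2:9,r3:Add1,r4:3
c2: issue ADD r2<-Add2 | r0:4,r1:3,r2:Add2,r3:Add1,r4:3
c3: stall | r0:4,r1:3,r2:Add2,r3:Add1,r4:3
c4: CDB Add1=8; issue ADD r3<-Add1 | r0:4,r1:3,r2:Add2,r3:Add1,r4:3
c5: CDB Add2=13; issue MUL r4<-Mul1 | r0:4,r1:3,r2:13,r3:Add1,r4:Mul1
c6: issue ADD r1<-Add2 | r0:4,r1:Add2,r2:13,r3:Add1,r4:Mul1
c7: CDB Add1=16; issue MUL r1<-Mul2 | r0:4,r1:Mul2,r2:13,r3:16,r4:Mul1
c8: stall | r0:4,r1:Mul2,r2:13,r3:16,r4:Mul1
c9: CDB Mul1=39; issue MUL r4<-Mul1 | r0:4,r1:Mul2,r2:13,r3:16,r4:Mul1
c10: - | r0:4,r1:Mul2,r2:13,r3:16,r4:Mul1
c11: CDB Mul2=64 | r0:4,r1:64,r2:13,r3:16,r4:Mul1
c12: CDB Add2=43 | r0:4,r1:64,r2:13,r3:16,r4:Mul1
c13: - | r0:4,r1:64,r2:13,r3:16,r4:Mul1
c14: - | r0:4,r1:64,r2:13,r3:16,r4:Mul1
c15: CDB Mul1=832 | r0:4,r1:64,r2:13,r3:16,r4:832

STATUS = VALUE 832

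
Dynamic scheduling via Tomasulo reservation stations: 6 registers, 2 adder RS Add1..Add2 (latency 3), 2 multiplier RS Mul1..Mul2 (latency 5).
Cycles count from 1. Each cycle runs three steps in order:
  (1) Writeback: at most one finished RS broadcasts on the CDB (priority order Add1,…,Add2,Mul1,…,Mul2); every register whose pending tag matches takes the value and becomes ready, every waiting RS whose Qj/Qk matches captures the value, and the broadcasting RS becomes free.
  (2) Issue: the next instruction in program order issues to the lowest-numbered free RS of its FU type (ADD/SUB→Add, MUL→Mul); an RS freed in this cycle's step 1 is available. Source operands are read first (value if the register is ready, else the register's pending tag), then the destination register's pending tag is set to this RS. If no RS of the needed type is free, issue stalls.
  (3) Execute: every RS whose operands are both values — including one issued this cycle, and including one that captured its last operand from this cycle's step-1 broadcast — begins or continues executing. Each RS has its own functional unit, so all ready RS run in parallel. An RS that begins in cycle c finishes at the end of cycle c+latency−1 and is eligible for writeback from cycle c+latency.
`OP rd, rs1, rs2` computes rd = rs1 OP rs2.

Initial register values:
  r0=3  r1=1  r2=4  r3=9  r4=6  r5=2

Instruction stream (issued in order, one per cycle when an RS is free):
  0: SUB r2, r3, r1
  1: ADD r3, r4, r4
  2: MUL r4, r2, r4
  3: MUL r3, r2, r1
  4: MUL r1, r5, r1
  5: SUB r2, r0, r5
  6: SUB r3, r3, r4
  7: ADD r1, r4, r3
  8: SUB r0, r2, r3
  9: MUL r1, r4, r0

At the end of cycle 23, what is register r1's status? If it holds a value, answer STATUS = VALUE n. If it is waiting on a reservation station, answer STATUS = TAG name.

cycle 1: issue SUB r2<-Add1 // r0:3,r1:1,r2:Add1,r3:9,r4:6,r5:2
cycle 2: issue ADD r3<-Add2 // r0:3,r1:1,r2:Add1,r3:Add2,r4:6,r5:2
cycle 3: issue MUL r4<-Mul1 // r0:3,r1:1,r2:Add1,r3:Add2,r4:Mul1,r5:2
cycle 4: CDB Add1=8; issue MUL r3<-Mul2 // r0:3,r1:1,r2:8,r3:Mul2,r4:Mul1,r5:2
cycle 5: CDB Add2=12; stall // r0:3,r1:1,r2:8,r3:Mul2,r4:Mul1,r5:2
cycle 6: stall // r0:3,r1:1,r2:8,r3:Mul2,r4:Mul1,r5:2
cycle 7: stall // r0:3,r1:1,r2:8,r3:Mul2,r4:Mul1,r5:2
cycle 8: stall // r0:3,r1:1,r2:8,r3:Mul2,r4:Mul1,r5:2
cycle 9: CDB Mul1=48; issue MUL r1<-Mul1 // r0:3,r1:Mul1,r2:8,r3:Mul2,r4:48,r5:2
cycle 10: CDB Mul2=8; issue SUB r2<-Add1 // r0:3,r1:Mul1,r2:Add1,r3:8,r4:48,r5:2
cycle 11: issue SUB r3<-Add2 // r0:3,r1:Mul1,r2:Add1,r3:Add2,r4:48,r5:2
cycle 12: stall // r0:3,r1:Mul1,r2:Add1,r3:Add2,r4:48,r5:2
cycle 13: CDB Add1=1; issue ADD r1<-Add1 // r0:3,r1:Add1,r2:1,r3:Add2,r4:48,r5:2
cycle 14: CDB Add2=-40; issue SUB r0<-Add2 // r0:Add2,r1:Add1,r2:1,r3:-40,r4:48,r5:2
cycle 15: CDB Mul1=2; issue MUL r1<-Mul1 // r0:Add2,r1:Mul1,r2:1,r3:-40,r4:48,r5:2
cycle 16: - // r0:Add2,r1:Mul1,r2:1,r3:-40,r4:48,r5:2
cycle 17: CDB Add1=8 // r0:Add2,r1:Mul1,r2:1,r3:-40,r4:48,r5:2
cycle 18: CDB Add2=41 // r0:41,r1:Mul1,r2:1,r3:-40,r4:48,r5:2
cycle 19: - // r0:41,r1:Mul1,r2:1,r3:-40,r4:48,r5:2
cycle 20: - // r0:41,r1:Mul1,r2:1,r3:-40,r4:48,r5:2
cycle 21: - // r0:41,r1:Mul1,r2:1,r3:-40,r4:48,r5:2
cycle 22: - // r0:41,r1:Mul1,r2:1,r3:-40,r4:48,r5:2
cycle 23: CDB Mul1=1968 // r0:41,r1:1968,r2:1,r3:-40,r4:48,r5:2

STATUS = VALUE 1968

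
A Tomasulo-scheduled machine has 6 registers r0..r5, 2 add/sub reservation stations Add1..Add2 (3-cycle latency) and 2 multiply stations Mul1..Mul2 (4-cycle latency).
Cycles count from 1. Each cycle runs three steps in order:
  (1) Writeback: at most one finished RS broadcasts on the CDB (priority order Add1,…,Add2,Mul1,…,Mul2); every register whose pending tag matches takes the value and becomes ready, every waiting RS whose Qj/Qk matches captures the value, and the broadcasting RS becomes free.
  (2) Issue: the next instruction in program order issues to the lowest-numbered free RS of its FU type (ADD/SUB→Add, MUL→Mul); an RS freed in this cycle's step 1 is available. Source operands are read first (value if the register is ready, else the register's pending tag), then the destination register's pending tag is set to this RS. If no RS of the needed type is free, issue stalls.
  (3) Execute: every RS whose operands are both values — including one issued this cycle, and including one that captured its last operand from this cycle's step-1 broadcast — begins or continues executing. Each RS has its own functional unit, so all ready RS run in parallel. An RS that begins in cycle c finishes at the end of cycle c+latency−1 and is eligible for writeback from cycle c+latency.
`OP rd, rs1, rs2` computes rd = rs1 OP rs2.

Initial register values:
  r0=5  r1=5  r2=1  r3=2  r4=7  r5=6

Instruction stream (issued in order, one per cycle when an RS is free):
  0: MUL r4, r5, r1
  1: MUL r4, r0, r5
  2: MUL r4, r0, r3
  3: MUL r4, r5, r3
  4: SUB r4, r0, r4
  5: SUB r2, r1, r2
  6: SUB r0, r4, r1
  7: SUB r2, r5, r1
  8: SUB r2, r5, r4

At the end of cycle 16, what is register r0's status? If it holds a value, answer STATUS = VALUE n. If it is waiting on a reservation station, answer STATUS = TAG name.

c1: issue MUL r4<-Mul1 | r0:5,r1:5,r2:1,r3:2,r4:Mul1,r5:6
c2: issue MUL r4<-Mul2 | r0:5,r1:5,r2:1,r3:2,r4:Mul2,r5:6
c3: stall | r0:5,r1:5,r2:1,r3:2,r4:Mul2,r5:6
c4: stall | r0:5,r1:5,r2:1,r3:2,r4:Mul2,r5:6
c5: CDB Mul1=30; issue MUL r4<-Mul1 | r0:5,r1:5,r2:1,r3:2,r4:Mul1,r5:6
c6: CDB Mul2=30; issue MUL r4<-Mul2 | r0:5,r1:5,r2:1,r3:2,r4:Mul2,r5:6
c7: issue SUB r4<-Add1 | r0:5,r1:5,r2:1,r3:2,r4:Add1,r5:6
c8: issue SUB r2<-Add2 | r0:5,r1:5,r2:Add2,r3:2,r4:Add1,r5:6
c9: CDB Mul1=10; stall | r0:5,r1:5,r2:Add2,r3:2,r4:Add1,r5:6
c10: CDB Mul2=12; stall | r0:5,r1:5,r2:Add2,r3:2,r4:Add1,r5:6
c11: CDB Add2=4; issue SUB r0<-Add2 | r0:Add2,r1:5,r2:4,r3:2,r4:Add1,r5:6
c12: stall | r0:Add2,r1:5,r2:4,r3:2,r4:Add1,r5:6
c13: CDB Add1=-7; issue SUB r2<-Add1 | r0:Add2,r1:5,r2:Add1,r3:2,r4:-7,r5:6
c14: stall | r0:Add2,r1:5,r2:Add1,r3:2,r4:-7,r5:6
c15: stall | r0:Add2,r1:5,r2:Add1,r3:2,r4:-7,r5:6
c16: CDB Add1=1; issue SUB r2<-Add1 | r0:Add2,r1:5,r2:Add1,r3:2,r4:-7,r5:6

STATUS = TAG Add2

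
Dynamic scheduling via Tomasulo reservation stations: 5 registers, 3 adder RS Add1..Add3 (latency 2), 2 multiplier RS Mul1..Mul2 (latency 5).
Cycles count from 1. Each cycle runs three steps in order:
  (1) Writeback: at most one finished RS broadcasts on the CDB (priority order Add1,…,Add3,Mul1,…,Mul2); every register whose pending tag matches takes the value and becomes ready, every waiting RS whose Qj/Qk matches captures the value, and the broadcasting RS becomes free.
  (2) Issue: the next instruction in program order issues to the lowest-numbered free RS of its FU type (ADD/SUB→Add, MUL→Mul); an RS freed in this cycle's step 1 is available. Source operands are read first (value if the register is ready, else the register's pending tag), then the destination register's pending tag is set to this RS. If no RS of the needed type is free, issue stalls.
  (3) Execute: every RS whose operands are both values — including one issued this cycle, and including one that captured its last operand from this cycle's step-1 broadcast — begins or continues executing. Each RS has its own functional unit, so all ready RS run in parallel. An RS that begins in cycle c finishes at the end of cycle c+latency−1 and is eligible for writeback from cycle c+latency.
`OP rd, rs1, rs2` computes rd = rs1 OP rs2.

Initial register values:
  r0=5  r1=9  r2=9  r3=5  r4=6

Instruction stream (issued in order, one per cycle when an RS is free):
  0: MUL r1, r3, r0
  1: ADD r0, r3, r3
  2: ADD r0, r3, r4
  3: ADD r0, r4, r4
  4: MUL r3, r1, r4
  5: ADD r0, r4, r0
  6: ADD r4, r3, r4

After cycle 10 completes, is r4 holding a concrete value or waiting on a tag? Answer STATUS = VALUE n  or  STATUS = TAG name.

cycle 1: issue MUL r1<-Mul1 // r0:5,r1:Mul1,r2:9,r3:5,r4:6
cycle 2: issue ADD r0<-Add1 // r0:Add1,r1:Mul1,r2:9,r3:5,r4:6
cycle 3: issue ADD r0<-Add2 // r0:Add2,r1:Mul1,r2:9,r3:5,r4:6
cycle 4: CDB Add1=10; issue ADD r0<-Add1 // r0:Add1,r1:Mul1,r2:9,r3:5,r4:6
cycle 5: CDB Add2=11; issue MUL r3<-Mul2 // r0:Add1,r1:Mul1,r2:9,r3:Mul2,r4:6
cycle 6: CDB Add1=12; issue ADD r0<-Add1 // r0:Add1,r1:Mul1,r2:9,r3:Mul2,r4:6
cycle 7: CDB Mul1=25; issue ADD r4<-Add2 // r0:Add1,r1:25,r2:9,r3:Mul2,r4:Add2
cycle 8: CDB Add1=18 // r0:18,r1:25,r2:9,r3:Mul2,r4:Add2
cycle 9: - // r0:18,r1:25,r2:9,r3:Mul2,r4:Add2
cycle 10: - // r0:18,r1:25,r2:9,r3:Mul2,r4:Add2

STATUS = TAG Add2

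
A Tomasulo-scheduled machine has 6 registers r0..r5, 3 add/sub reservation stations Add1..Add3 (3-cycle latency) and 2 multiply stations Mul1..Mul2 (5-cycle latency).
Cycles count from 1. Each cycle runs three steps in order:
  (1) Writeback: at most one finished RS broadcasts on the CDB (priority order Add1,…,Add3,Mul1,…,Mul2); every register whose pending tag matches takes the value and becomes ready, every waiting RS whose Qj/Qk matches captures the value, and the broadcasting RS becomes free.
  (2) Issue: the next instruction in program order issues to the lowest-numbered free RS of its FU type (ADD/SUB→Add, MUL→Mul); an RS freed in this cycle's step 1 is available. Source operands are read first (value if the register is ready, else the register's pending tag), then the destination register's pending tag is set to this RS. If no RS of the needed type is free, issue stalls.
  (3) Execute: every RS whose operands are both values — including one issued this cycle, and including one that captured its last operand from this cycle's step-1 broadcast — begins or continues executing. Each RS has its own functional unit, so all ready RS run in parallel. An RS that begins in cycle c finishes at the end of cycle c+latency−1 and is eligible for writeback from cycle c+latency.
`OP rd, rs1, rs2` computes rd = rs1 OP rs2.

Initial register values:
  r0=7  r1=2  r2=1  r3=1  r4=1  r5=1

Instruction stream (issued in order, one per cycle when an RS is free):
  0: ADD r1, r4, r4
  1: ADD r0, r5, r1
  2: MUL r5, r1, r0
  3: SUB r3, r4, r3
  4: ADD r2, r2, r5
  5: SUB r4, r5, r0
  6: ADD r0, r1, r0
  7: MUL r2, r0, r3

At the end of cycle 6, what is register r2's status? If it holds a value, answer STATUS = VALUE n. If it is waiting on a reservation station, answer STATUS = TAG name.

STATUS = TAG Add3

cycle 1: issue ADD r1<-Add1 // r0:7,r1:Add1,r2:1,r3:1,r4:1,r5:1
cycle 2: issue ADD r0<-Add2 // r0:Add2,r1:Add1,r2:1,r3:1,r4:1,r5:1
cycle 3: issue MUL r5<-Mul1 // r0:Add2,r1:Add1,r2:1,r3:1,r4:1,r5:Mul1
cycle 4: CDB Add1=2; issue SUB r3<-Add1 // r0:Add2,r1:2,r2:1,r3:Add1,r4:1,r5:Mul1
cycle 5: issue ADD r2<-Add3 // r0:Add2,r1:2,r2:Add3,r3:Add1,r4:1,r5:Mul1
cycle 6: stall // r0:Add2,r1:2,r2:Add3,r3:Add1,r4:1,r5:Mul1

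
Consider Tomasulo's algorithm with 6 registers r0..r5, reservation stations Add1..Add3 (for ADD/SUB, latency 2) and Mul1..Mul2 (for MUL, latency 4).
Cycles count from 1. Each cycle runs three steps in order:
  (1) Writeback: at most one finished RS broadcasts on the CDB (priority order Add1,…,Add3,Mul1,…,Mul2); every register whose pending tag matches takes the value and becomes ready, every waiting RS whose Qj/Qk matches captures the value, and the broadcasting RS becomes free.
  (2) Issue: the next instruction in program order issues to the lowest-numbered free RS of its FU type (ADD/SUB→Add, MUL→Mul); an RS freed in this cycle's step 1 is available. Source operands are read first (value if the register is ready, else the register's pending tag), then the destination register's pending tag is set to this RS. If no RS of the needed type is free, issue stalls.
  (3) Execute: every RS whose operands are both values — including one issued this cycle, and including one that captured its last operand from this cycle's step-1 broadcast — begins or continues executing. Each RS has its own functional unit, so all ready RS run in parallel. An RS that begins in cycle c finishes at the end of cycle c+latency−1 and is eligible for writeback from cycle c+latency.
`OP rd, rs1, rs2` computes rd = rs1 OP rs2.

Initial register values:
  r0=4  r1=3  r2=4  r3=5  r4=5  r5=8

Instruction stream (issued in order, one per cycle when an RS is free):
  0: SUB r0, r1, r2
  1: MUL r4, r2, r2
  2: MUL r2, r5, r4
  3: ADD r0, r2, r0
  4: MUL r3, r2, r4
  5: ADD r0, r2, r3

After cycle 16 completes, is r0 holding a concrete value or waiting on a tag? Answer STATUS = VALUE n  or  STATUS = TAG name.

  c1: issue SUB r0<-Add1  regs: r0:Add1,r1:3,r2:4,r3:5,r4:5,r5:8
  c2: issue MUL r4<-Mul1  regs: r0:Add1,r1:3,r2:4,r3:5,r4:Mul1,r5:8
  c3: CDB Add1=-1; issue MUL r2<-Mul2  regs: r0:-1,r1:3,r2:Mul2,r3:5,r4:Mul1,r5:8
  c4: issue ADD r0<-Add1  regs: r0:Add1,r1:3,r2:Mul2,r3:5,r4:Mul1,r5:8
  c5: stall  regs: r0:Add1,r1:3,r2:Mul2,r3:5,r4:Mul1,r5:8
  c6: CDB Mul1=16; issue MUL r3<-Mul1  regs: r0:Add1,r1:3,r2:Mul2,r3:Mul1,r4:16,r5:8
  c7: issue ADD r0<-Add2  regs: r0:Add2,r1:3,r2:Mul2,r3:Mul1,r4:16,r5:8
  c8: -  regs: r0:Add2,r1:3,r2:Mul2,r3:Mul1,r4:16,r5:8
  c9: -  regs: r0:Add2,r1:3,r2:Mul2,r3:Mul1,r4:16,r5:8
  c10: CDB Mul2=128  regs: r0:Add2,r1:3,r2:128,r3:Mul1,r4:16,r5:8
  c11: -  regs: r0:Add2,r1:3,r2:128,r3:Mul1,r4:16,r5:8
  c12: CDB Add1=127  regs: r0:Add2,r1:3,r2:128,r3:Mul1,r4:16,r5:8
  c13: -  regs: r0:Add2,r1:3,r2:128,r3:Mul1,r4:16,r5:8
  c14: CDB Mul1=2048  regs: r0:Add2,r1:3,r2:128,r3:2048,r4:16,r5:8
  c15: -  regs: r0:Add2,r1:3,r2:128,r3:2048,r4:16,r5:8
  c16: CDB Add2=2176  regs: r0:2176,r1:3,r2:128,r3:2048,r4:16,r5:8

STATUS = VALUE 2176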